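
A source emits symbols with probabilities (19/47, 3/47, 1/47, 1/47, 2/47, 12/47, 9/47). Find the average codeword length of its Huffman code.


Huffman construction (repeatedly merge the two least-probable nodes; each merge adds 1 bit to every symbol beneath it): 1/47 + 1/47 = 2/47; 2/47 + 2/47 = 4/47; 3/47 + 4/47 = 7/47; 7/47 + 9/47 = 16/47; 12/47 + 16/47 = 28/47; 19/47 + 28/47 = 1. Resulting codeword lengths (in the order the probabilities were given): (1, 4, 6, 6, 5, 2, 3). L_avg = sum(p_i * l_i) = 19/47*1 + 3/47*4 + 1/47*6 + 1/47*6 + 2/47*5 + 12/47*2 + 9/47*3 = 104/47 = 2.2128

2.2128 bits


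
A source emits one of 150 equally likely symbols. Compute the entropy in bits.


H = log2(n) = log2(150) = 7.2288

7.2288 bits


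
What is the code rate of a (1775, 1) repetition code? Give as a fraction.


Rate = k/n = 1/1775

1/1775


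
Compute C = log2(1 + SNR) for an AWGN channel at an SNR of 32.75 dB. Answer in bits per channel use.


SNR_linear = 10^(32.75/10) = 1883.6491; C = log2(1 + SNR_linear) = log2(1 + 1883.6491) = 10.8801

10.8801 bits/channel use


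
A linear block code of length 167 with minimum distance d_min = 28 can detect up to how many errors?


Detection capability = d_min - 1 = 28 - 1 = 27

27 errors


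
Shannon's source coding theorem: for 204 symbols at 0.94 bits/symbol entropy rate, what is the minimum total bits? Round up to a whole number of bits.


Minimum bits >= n * H = 204 * 0.94 = 191.76, rounded up to a whole number of bits = 192

192 bits


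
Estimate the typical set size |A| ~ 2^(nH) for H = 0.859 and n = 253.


log2|A_typical| = nH = 253 * 0.859 = 217.327, so |A_typical| ~ 2^217.327 = 2.642e+65

2.642e+65


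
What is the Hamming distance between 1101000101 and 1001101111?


Count differing positions: . ^ . . ^ . ^ . ^ . = 4 differences

4


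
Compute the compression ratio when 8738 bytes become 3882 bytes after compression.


Ratio = original / compressed = 8738 / 3882 = 2.2509

2.2509


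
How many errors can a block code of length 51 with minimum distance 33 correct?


Correction capability = floor((d-1)/2) = floor((33-1)/2) = 16

16 errors


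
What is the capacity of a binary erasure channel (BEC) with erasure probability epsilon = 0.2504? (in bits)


C = 1 - epsilon = 1 - 0.2504 = 0.7496

0.7496 bits


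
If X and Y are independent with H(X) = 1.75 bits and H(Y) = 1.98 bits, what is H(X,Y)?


For independent variables, H(X,Y) = H(X) + H(Y) = 1.75 + 1.98 = 3.73

3.73 bits


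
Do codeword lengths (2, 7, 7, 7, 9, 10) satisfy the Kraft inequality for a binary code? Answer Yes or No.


Kraft sum = sum(2^(-l_i)) = 0.2764, need <= 1. Result: satisfied (a binary prefix-free code with these lengths exists)

Yes


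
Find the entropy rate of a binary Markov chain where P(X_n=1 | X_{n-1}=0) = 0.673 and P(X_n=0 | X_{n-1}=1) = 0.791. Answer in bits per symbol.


Stationary distribution: pi_0 = p10/(p01+p10) = 0.5403, pi_1 = 0.4597. Entropy rate H' = pi_0*H(p01) + pi_1*H(p10) = 0.5403*0.9118 + 0.4597*0.7396 = 0.8326

0.8326 bits/symbol


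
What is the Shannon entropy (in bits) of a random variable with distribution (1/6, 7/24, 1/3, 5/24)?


H = -sum(p_i * log2(p_i)). Terms: -(1/6)*log2(1/6) = 0.430827; -(7/24)*log2(7/24) = 0.518469; -(1/3)*log2(1/3) = 0.528321; -(5/24)*log2(5/24) = 0.471466. H = 0.430827 + 0.518469 + 0.528321 + 0.471466 = 1.9491

1.9491 bits


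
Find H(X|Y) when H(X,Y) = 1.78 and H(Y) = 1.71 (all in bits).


H(X|Y) = H(X,Y) - H(Y) = 1.78 - 1.71 = 0.07

0.07 bits


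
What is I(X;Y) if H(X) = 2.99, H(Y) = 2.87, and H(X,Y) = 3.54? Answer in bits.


I(X;Y) = H(X) + H(Y) - H(X,Y) = 2.99 + 2.87 - 3.54 = 2.32

2.32 bits


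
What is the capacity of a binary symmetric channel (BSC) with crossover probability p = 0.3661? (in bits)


H(p) = -p*log2(p) - (1-p)*log2(1-p) = -0.3661*log2(0.3661) - 0.6339*log2(0.6339) = 0.530732 + 0.416899 = 0.9476. C = 1 - H(p) = 1 - 0.9476 = 0.0524

0.0524 bits


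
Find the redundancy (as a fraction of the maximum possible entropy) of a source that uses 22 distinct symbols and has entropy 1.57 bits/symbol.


H_max = log2(K) = log2(22) = 4.4594 bits/symbol. Redundancy = 1 - H/H_max = 1 - 1.57/4.4594 = 1 - 0.3521 = 0.6479

0.6479


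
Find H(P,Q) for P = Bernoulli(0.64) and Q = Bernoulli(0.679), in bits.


H(P,Q) = -p*log2(q) - (1-p)*log2(1-q). -0.64*log2(0.679) = 0.357451; -0.36*log2(0.321) = 0.590168. H(P,Q) = 0.357451 + 0.590168 = 0.9476

0.9476 bits


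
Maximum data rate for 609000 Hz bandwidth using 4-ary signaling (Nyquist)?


Rate = 2 * B * log2(M) = 2 * 609000 * 2.0 = 2436000.0

2436000.0 bps


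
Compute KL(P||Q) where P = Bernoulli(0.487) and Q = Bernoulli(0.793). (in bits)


KL = p*log2(p/q) + (1-p)*log2((1-p)/(1-q)) = 0.487*log2(0.487/0.793) + 0.513*log2(0.513/0.207) = 0.3291

0.3291 bits


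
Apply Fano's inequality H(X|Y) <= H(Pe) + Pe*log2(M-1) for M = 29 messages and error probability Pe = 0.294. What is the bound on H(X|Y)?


H(Pe) = -Pe*log2(Pe) - (1-Pe)*log2(1-Pe) = -0.294*log2(0.294) - 0.706*log2(0.706) = 0.519237 + 0.354595 = 0.8738. Pe*log2(M-1) = 0.294*log2(28) = 1.413362. Bound = H(Pe) + Pe*log2(M-1) = 0.519237 + 0.354595 + 1.413362 = 2.2872

2.2872 bits


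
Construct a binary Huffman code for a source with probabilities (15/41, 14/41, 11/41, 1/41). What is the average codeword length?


Huffman construction (repeatedly merge the two least-probable nodes; each merge adds 1 bit to every symbol beneath it): 1/41 + 11/41 = 12/41; 12/41 + 14/41 = 26/41; 15/41 + 26/41 = 1. Resulting codeword lengths (in the order the probabilities were given): (1, 2, 3, 3). L_avg = sum(p_i * l_i) = 15/41*1 + 14/41*2 + 11/41*3 + 1/41*3 = 79/41 = 1.9268

1.9268 bits


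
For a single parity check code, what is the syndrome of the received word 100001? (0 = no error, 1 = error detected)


Syndrome = XOR of all bits = 1 XOR 0 XOR 0 XOR 0 XOR 0 XOR 1 = 0

0


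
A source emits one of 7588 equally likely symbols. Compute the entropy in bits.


H = log2(n) = log2(7588) = 12.8895

12.8895 bits


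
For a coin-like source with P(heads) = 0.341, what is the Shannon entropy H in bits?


H = -p*log2(p) - (1-p)*log2(1-p). -0.341*log2(0.341) = 0.529285; -0.659*log2(0.659) = 0.396487. H = 0.529285 + 0.396487 = 0.9258

0.9258 bits


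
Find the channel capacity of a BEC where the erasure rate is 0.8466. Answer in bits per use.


C = 1 - epsilon = 1 - 0.8466 = 0.1534

0.1534 bits


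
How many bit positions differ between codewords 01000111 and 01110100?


Count differing positions: . . ^ ^ . . ^ ^ = 4 differences

4


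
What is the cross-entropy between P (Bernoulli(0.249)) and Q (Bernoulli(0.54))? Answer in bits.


H(P,Q) = -p*log2(q) - (1-p)*log2(1-q). -0.249*log2(0.54) = 0.221353; -0.751*log2(0.46) = 0.841341. H(P,Q) = 0.221353 + 0.841341 = 1.0627

1.0627 bits


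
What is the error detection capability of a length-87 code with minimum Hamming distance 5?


Detection capability = d_min - 1 = 5 - 1 = 4

4 errors


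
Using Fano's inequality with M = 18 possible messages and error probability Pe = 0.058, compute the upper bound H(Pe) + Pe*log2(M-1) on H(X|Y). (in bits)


H(Pe) = -Pe*log2(Pe) - (1-Pe)*log2(1-Pe) = -0.058*log2(0.058) - 0.942*log2(0.942) = 0.238253 + 0.081201 = 0.3195. Pe*log2(M-1) = 0.058*log2(17) = 0.237073. Bound = H(Pe) + Pe*log2(M-1) = 0.238253 + 0.081201 + 0.237073 = 0.5565

0.5565 bits


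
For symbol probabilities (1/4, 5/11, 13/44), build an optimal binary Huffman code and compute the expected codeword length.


Huffman construction (repeatedly merge the two least-probable nodes; each merge adds 1 bit to every symbol beneath it): 1/4 + 13/44 = 6/11; 5/11 + 6/11 = 1. Resulting codeword lengths (in the order the probabilities were given): (2, 1, 2). L_avg = sum(p_i * l_i) = 1/4*2 + 5/11*1 + 13/44*2 = 17/11 = 1.5455

1.5455 bits


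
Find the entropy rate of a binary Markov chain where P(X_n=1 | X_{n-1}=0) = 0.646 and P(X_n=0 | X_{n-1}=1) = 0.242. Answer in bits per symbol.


Stationary distribution: pi_0 = p10/(p01+p10) = 0.2725, pi_1 = 0.7275. Entropy rate H' = pi_0*H(p01) + pi_1*H(p10) = 0.2725*0.9376 + 0.7275*0.7984 = 0.8363

0.8363 bits/symbol


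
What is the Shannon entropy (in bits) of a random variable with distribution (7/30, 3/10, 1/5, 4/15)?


H = -sum(p_i * log2(p_i)). Terms: -(7/30)*log2(7/30) = 0.489892; -(3/10)*log2(3/10) = 0.521090; -(1/5)*log2(1/5) = 0.464386; -(4/15)*log2(4/15) = 0.508504. H = 0.489892 + 0.521090 + 0.464386 + 0.508504 = 1.9839

1.9839 bits


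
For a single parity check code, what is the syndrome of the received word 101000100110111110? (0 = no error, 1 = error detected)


Syndrome = XOR of all bits = 1 XOR 0 XOR 1 XOR 0 XOR 0 XOR 0 XOR 1 XOR 0 XOR 0 XOR 1 XOR 1 XOR 0 XOR 1 XOR 1 XOR 1 XOR 1 XOR 1 XOR 0 = 0

0


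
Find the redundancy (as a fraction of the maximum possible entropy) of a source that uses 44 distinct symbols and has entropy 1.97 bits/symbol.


H_max = log2(K) = log2(44) = 5.4594 bits/symbol. Redundancy = 1 - H/H_max = 1 - 1.97/5.4594 = 1 - 0.3608 = 0.6392

0.6392


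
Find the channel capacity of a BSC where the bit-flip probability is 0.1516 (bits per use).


H(p) = -p*log2(p) - (1-p)*log2(1-p) = -0.1516*log2(0.1516) - 0.8484*log2(0.8484) = 0.412603 + 0.201226 = 0.6138. C = 1 - H(p) = 1 - 0.6138 = 0.3862

0.3862 bits


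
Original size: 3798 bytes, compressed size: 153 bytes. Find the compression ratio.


Ratio = original / compressed = 3798 / 153 = 24.8235

24.8235


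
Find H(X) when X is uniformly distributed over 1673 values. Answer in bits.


H = log2(n) = log2(1673) = 10.7082

10.7082 bits


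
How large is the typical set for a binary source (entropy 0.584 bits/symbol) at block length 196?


log2|A_typical| = nH = 196 * 0.584 = 114.464, so |A_typical| ~ 2^114.464 = 2.865e+34

2.865e+34


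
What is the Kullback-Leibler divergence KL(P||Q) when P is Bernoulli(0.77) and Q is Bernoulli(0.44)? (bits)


KL = p*log2(p/q) + (1-p)*log2((1-p)/(1-q)) = 0.77*log2(0.77/0.44) + 0.23*log2(0.23/0.56) = 0.3264

0.3264 bits


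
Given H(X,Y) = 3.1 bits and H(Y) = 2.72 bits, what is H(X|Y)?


H(X|Y) = H(X,Y) - H(Y) = 3.1 - 2.72 = 0.38

0.38 bits


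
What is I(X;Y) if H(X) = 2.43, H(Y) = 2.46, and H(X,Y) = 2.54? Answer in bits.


I(X;Y) = H(X) + H(Y) - H(X,Y) = 2.43 + 2.46 - 2.54 = 2.35

2.35 bits


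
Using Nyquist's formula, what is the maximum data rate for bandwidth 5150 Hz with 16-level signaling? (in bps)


Rate = 2 * B * log2(M) = 2 * 5150 * 4.0 = 41200.0

41200.0 bps


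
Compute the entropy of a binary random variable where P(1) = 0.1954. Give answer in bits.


H = -p*log2(p) - (1-p)*log2(1-p). -0.1954*log2(0.1954) = 0.460264; -0.8046*log2(0.8046) = 0.252368. H = 0.460264 + 0.252368 = 0.7126

0.7126 bits


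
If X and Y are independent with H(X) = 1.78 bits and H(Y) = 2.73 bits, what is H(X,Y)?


For independent variables, H(X,Y) = H(X) + H(Y) = 1.78 + 2.73 = 4.51

4.51 bits


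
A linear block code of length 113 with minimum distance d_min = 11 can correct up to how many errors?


Correction capability = floor((d-1)/2) = floor((11-1)/2) = 5

5 errors


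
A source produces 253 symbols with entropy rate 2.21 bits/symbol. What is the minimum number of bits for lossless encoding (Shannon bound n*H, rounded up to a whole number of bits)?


Minimum bits >= n * H = 253 * 2.21 = 559.13, rounded up to a whole number of bits = 560

560 bits


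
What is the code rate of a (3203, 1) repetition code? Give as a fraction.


Rate = k/n = 1/3203

1/3203


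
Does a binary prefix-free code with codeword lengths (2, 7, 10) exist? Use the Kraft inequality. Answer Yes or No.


Kraft sum = sum(2^(-l_i)) = 0.2588, need <= 1. Result: satisfied (a binary prefix-free code with these lengths exists)

Yes


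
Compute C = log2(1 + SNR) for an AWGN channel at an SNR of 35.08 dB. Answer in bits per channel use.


SNR_linear = 10^(35.08/10) = 3221.0688; C = log2(1 + SNR_linear) = log2(1 + 3221.0688) = 11.6538

11.6538 bits/channel use


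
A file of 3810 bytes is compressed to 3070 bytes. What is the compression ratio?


Ratio = original / compressed = 3810 / 3070 = 1.241

1.241


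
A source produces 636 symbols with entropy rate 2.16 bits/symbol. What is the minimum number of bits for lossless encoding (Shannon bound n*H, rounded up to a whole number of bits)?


Minimum bits >= n * H = 636 * 2.16 = 1373.76, rounded up to a whole number of bits = 1374

1374 bits


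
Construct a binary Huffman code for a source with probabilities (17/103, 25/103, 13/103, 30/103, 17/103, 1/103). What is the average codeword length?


Huffman construction (repeatedly merge the two least-probable nodes; each merge adds 1 bit to every symbol beneath it): 1/103 + 13/103 = 14/103; 14/103 + 17/103 = 31/103; 17/103 + 25/103 = 42/103; 30/103 + 31/103 = 61/103; 42/103 + 61/103 = 1. Resulting codeword lengths (in the order the probabilities were given): (3, 2, 4, 2, 2, 4). L_avg = sum(p_i * l_i) = 17/103*3 + 25/103*2 + 13/103*4 + 30/103*2 + 17/103*2 + 1/103*4 = 251/103 = 2.4369

2.4369 bits


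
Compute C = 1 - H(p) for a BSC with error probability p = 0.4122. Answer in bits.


H(p) = -p*log2(p) - (1-p)*log2(1-p) = -0.4122*log2(0.4122) - 0.5878*log2(0.5878) = 0.527032 + 0.450609 = 0.9776. C = 1 - H(p) = 1 - 0.9776 = 0.0224

0.0224 bits


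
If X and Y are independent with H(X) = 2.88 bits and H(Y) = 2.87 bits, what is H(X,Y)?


For independent variables, H(X,Y) = H(X) + H(Y) = 2.88 + 2.87 = 5.75

5.75 bits


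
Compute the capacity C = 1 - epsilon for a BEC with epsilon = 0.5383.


C = 1 - epsilon = 1 - 0.5383 = 0.4617

0.4617 bits


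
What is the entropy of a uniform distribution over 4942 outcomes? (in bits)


H = log2(n) = log2(4942) = 12.2709

12.2709 bits


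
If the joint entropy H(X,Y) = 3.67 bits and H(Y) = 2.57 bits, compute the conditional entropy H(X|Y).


H(X|Y) = H(X,Y) - H(Y) = 3.67 - 2.57 = 1.1

1.1 bits


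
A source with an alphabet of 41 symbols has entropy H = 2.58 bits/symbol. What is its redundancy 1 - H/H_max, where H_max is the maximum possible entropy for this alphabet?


H_max = log2(K) = log2(41) = 5.3576 bits/symbol. Redundancy = 1 - H/H_max = 1 - 2.58/5.3576 = 1 - 0.4816 = 0.5184

0.5184


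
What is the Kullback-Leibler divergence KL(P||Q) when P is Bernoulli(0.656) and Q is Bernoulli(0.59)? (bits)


KL = p*log2(p/q) + (1-p)*log2((1-p)/(1-q)) = 0.656*log2(0.656/0.59) + 0.344*log2(0.344/0.41) = 0.0132

0.0132 bits


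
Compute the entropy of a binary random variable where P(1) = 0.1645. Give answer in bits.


H = -p*log2(p) - (1-p)*log2(1-p). -0.1645*log2(0.1645) = 0.428332; -0.8355*log2(0.8355) = 0.216635. H = 0.428332 + 0.216635 = 0.645

0.645 bits


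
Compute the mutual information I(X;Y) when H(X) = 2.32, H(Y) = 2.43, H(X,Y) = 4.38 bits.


I(X;Y) = H(X) + H(Y) - H(X,Y) = 2.32 + 2.43 - 4.38 = 0.37

0.37 bits


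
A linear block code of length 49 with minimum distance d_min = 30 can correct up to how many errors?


Correction capability = floor((d-1)/2) = floor((30-1)/2) = 14

14 errors


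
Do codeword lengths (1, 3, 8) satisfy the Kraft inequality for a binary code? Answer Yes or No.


Kraft sum = sum(2^(-l_i)) = 0.6289, need <= 1. Result: satisfied (a binary prefix-free code with these lengths exists)

Yes


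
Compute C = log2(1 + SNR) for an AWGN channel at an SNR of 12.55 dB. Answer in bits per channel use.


SNR_linear = 10^(12.55/10) = 17.9887; C = log2(1 + SNR_linear) = log2(1 + 17.9887) = 4.2471

4.2471 bits/channel use


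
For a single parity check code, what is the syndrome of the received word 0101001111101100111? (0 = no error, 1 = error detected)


Syndrome = XOR of all bits = 0 XOR 1 XOR 0 XOR 1 XOR 0 XOR 0 XOR 1 XOR 1 XOR 1 XOR 1 XOR 1 XOR 0 XOR 1 XOR 1 XOR 0 XOR 0 XOR 1 XOR 1 XOR 1 = 0

0


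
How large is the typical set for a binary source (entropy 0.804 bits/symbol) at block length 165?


log2|A_typical| = nH = 165 * 0.804 = 132.66, so |A_typical| ~ 2^132.66 = 8.603e+39

8.603e+39


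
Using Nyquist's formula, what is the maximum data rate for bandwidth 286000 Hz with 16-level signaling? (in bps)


Rate = 2 * B * log2(M) = 2 * 286000 * 4.0 = 2288000.0

2288000.0 bps


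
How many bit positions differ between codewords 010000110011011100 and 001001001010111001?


Count differing positions: . ^ ^ . . ^ ^ ^ ^ . . ^ ^ . . ^ . ^ = 10 differences

10


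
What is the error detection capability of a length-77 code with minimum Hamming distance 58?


Detection capability = d_min - 1 = 58 - 1 = 57

57 errors


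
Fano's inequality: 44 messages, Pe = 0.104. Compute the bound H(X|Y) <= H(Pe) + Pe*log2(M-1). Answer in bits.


H(Pe) = -Pe*log2(Pe) - (1-Pe)*log2(1-Pe) = -0.104*log2(0.104) - 0.896*log2(0.896) = 0.339596 + 0.141953 = 0.4815. Pe*log2(M-1) = 0.104*log2(43) = 0.564332. Bound = H(Pe) + Pe*log2(M-1) = 0.339596 + 0.141953 + 0.564332 = 1.0459

1.0459 bits


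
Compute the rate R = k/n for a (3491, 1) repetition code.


Rate = k/n = 1/3491

1/3491


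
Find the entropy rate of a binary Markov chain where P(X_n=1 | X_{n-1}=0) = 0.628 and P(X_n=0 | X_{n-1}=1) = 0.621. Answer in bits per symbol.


Stationary distribution: pi_0 = p10/(p01+p10) = 0.4972, pi_1 = 0.5028. Entropy rate H' = pi_0*H(p01) + pi_1*H(p10) = 0.4972*0.9522 + 0.5028*0.9573 = 0.9548

0.9548 bits/symbol


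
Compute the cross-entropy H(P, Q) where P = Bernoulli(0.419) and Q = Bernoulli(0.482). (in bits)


H(P,Q) = -p*log2(q) - (1-p)*log2(1-q). -0.419*log2(0.482) = 0.441163; -0.581*log2(0.518) = 0.551355. H(P,Q) = 0.441163 + 0.551355 = 0.9925

0.9925 bits


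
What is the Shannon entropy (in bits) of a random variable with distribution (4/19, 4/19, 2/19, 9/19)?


H = -sum(p_i * log2(p_i)). Terms: -(4/19)*log2(4/19) = 0.473248; -(4/19)*log2(4/19) = 0.473248; -(2/19)*log2(2/19) = 0.341887; -(9/19)*log2(9/19) = 0.510633. H = 0.473248 + 0.473248 + 0.341887 + 0.510633 = 1.799

1.799 bits


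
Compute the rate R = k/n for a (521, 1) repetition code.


Rate = k/n = 1/521

1/521


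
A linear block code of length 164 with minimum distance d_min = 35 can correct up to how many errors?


Correction capability = floor((d-1)/2) = floor((35-1)/2) = 17

17 errors


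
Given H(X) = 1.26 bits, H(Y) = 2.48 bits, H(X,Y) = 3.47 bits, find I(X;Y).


I(X;Y) = H(X) + H(Y) - H(X,Y) = 1.26 + 2.48 - 3.47 = 0.27

0.27 bits


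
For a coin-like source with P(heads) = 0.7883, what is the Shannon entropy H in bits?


H = -p*log2(p) - (1-p)*log2(1-p). -0.7883*log2(0.7883) = 0.270531; -0.2117*log2(0.2117) = 0.474188. H = 0.270531 + 0.474188 = 0.7447

0.7447 bits


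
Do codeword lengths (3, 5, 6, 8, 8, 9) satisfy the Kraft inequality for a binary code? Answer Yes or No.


Kraft sum = sum(2^(-l_i)) = 0.1816, need <= 1. Result: satisfied (a binary prefix-free code with these lengths exists)

Yes


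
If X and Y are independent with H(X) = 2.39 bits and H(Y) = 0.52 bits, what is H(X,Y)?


For independent variables, H(X,Y) = H(X) + H(Y) = 2.39 + 0.52 = 2.91

2.91 bits


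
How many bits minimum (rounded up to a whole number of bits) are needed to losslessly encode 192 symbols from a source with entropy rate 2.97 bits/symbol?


Minimum bits >= n * H = 192 * 2.97 = 570.24, rounded up to a whole number of bits = 571

571 bits


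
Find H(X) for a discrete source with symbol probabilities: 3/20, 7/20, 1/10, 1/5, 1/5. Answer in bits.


H = -sum(p_i * log2(p_i)). Terms: -(3/20)*log2(3/20) = 0.410545; -(7/20)*log2(7/20) = 0.530101; -(1/10)*log2(1/10) = 0.332193; -(1/5)*log2(1/5) = 0.464386; -(1/5)*log2(1/5) = 0.464386. H = 0.410545 + 0.530101 + 0.332193 + 0.464386 + 0.464386 = 2.2016

2.2016 bits


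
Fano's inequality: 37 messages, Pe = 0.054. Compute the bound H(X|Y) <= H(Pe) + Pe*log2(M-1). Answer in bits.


H(Pe) = -Pe*log2(Pe) - (1-Pe)*log2(1-Pe) = -0.054*log2(0.054) - 0.946*log2(0.946) = 0.227388 + 0.075763 = 0.3032. Pe*log2(M-1) = 0.054*log2(36) = 0.279176. Bound = H(Pe) + Pe*log2(M-1) = 0.227388 + 0.075763 + 0.279176 = 0.5823

0.5823 bits


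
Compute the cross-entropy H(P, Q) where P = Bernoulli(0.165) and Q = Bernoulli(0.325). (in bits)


H(P,Q) = -p*log2(q) - (1-p)*log2(1-q). -0.165*log2(0.325) = 0.267546; -0.835*log2(0.675) = 0.473479. H(P,Q) = 0.267546 + 0.473479 = 0.741

0.741 bits


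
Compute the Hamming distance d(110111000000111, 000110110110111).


Count differing positions: ^ ^ . . . ^ ^ ^ . ^ ^ . . . . = 7 differences

7


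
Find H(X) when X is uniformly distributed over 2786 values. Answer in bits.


H = log2(n) = log2(2786) = 11.444

11.444 bits


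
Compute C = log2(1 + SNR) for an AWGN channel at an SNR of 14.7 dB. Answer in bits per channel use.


SNR_linear = 10^(14.7/10) = 29.5121; C = log2(1 + SNR_linear) = log2(1 + 29.5121) = 4.9313

4.9313 bits/channel use


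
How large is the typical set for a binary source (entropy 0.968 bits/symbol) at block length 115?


log2|A_typical| = nH = 115 * 0.968 = 111.32, so |A_typical| ~ 2^111.32 = 3.241e+33

3.241e+33


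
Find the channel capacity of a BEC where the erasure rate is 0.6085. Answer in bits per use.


C = 1 - epsilon = 1 - 0.6085 = 0.3915

0.3915 bits


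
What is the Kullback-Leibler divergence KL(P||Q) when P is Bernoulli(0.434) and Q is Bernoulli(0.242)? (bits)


KL = p*log2(p/q) + (1-p)*log2((1-p)/(1-q)) = 0.434*log2(0.434/0.242) + 0.566*log2(0.566/0.758) = 0.1272

0.1272 bits


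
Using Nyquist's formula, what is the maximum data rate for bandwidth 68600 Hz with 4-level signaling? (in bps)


Rate = 2 * B * log2(M) = 2 * 68600 * 2.0 = 274400.0

274400.0 bps


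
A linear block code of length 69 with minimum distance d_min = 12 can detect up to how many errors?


Detection capability = d_min - 1 = 12 - 1 = 11

11 errors


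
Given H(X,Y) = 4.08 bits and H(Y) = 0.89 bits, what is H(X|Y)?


H(X|Y) = H(X,Y) - H(Y) = 4.08 - 0.89 = 3.19

3.19 bits


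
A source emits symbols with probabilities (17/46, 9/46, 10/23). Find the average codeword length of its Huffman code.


Huffman construction (repeatedly merge the two least-probable nodes; each merge adds 1 bit to every symbol beneath it): 9/46 + 17/46 = 13/23; 10/23 + 13/23 = 1. Resulting codeword lengths (in the order the probabilities were given): (2, 2, 1). L_avg = sum(p_i * l_i) = 17/46*2 + 9/46*2 + 10/23*1 = 36/23 = 1.5652

1.5652 bits


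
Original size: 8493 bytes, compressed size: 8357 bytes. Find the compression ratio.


Ratio = original / compressed = 8493 / 8357 = 1.0163

1.0163


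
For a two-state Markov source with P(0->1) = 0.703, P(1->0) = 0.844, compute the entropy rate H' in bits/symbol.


Stationary distribution: pi_0 = p10/(p01+p10) = 0.5456, pi_1 = 0.4544. Entropy rate H' = pi_0*H(p01) + pi_1*H(p10) = 0.5456*0.8776 + 0.4544*0.6247 = 0.7627

0.7627 bits/symbol


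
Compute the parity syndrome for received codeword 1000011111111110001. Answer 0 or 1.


Syndrome = XOR of all bits = 1 XOR 0 XOR 0 XOR 0 XOR 0 XOR 1 XOR 1 XOR 1 XOR 1 XOR 1 XOR 1 XOR 1 XOR 1 XOR 1 XOR 1 XOR 0 XOR 0 XOR 0 XOR 1 = 0

0


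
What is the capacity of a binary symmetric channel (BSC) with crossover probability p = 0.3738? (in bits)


H(p) = -p*log2(p) - (1-p)*log2(1-p) = -0.3738*log2(0.3738) - 0.6262*log2(0.6262) = 0.530669 + 0.422876 = 0.9535. C = 1 - H(p) = 1 - 0.9535 = 0.0465

0.0465 bits


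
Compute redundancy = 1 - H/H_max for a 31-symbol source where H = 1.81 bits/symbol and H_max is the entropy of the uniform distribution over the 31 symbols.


H_max = log2(K) = log2(31) = 4.9542 bits/symbol. Redundancy = 1 - H/H_max = 1 - 1.81/4.9542 = 1 - 0.3653 = 0.6347

0.6347


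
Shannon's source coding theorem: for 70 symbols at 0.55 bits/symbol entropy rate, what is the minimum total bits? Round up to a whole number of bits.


Minimum bits >= n * H = 70 * 0.55 = 38.5, rounded up to a whole number of bits = 39

39 bits


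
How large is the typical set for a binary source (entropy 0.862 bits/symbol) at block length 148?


log2|A_typical| = nH = 148 * 0.862 = 127.576, so |A_typical| ~ 2^127.576 = 2.536e+38

2.536e+38


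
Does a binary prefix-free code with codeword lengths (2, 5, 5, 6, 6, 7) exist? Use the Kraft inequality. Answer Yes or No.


Kraft sum = sum(2^(-l_i)) = 0.3516, need <= 1. Result: satisfied (a binary prefix-free code with these lengths exists)

Yes


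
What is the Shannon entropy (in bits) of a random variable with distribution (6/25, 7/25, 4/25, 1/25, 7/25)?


H = -sum(p_i * log2(p_i)). Terms: -(6/25)*log2(6/25) = 0.494134; -(7/25)*log2(7/25) = 0.514220; -(4/25)*log2(4/25) = 0.423017; -(1/25)*log2(1/25) = 0.185754; -(7/25)*log2(7/25) = 0.514220. H = 0.494134 + 0.514220 + 0.423017 + 0.185754 + 0.514220 = 2.1313

2.1313 bits


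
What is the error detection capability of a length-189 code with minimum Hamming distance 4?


Detection capability = d_min - 1 = 4 - 1 = 3

3 errors


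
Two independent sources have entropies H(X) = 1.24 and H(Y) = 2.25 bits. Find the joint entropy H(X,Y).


For independent variables, H(X,Y) = H(X) + H(Y) = 1.24 + 2.25 = 3.49

3.49 bits


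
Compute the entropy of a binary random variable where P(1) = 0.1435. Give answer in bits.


H = -p*log2(p) - (1-p)*log2(1-p). -0.1435*log2(0.1435) = 0.401926; -0.8565*log2(0.8565) = 0.191406. H = 0.401926 + 0.191406 = 0.5933

0.5933 bits


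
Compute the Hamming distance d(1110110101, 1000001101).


Count differing positions: . ^ ^ . ^ ^ ^ . . . = 5 differences

5


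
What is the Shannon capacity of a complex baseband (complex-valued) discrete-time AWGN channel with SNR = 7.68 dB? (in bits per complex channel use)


SNR_linear = 10^(7.68/10) = 5.8614; C = log2(1 + SNR_linear) = log2(1 + 5.8614) = 2.7785

2.7785 bits/channel use


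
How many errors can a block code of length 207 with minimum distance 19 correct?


Correction capability = floor((d-1)/2) = floor((19-1)/2) = 9

9 errors


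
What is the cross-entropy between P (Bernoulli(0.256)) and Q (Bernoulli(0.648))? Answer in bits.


H(P,Q) = -p*log2(q) - (1-p)*log2(1-q). -0.256*log2(0.648) = 0.160239; -0.744*log2(0.352) = 1.120726. H(P,Q) = 0.160239 + 1.120726 = 1.281

1.281 bits


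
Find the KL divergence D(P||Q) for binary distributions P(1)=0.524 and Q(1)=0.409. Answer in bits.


KL = p*log2(p/q) + (1-p)*log2((1-p)/(1-q)) = 0.524*log2(0.524/0.409) + 0.476*log2(0.476/0.591) = 0.0387

0.0387 bits


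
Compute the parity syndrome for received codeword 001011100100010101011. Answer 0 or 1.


Syndrome = XOR of all bits = 0 XOR 0 XOR 1 XOR 0 XOR 1 XOR 1 XOR 1 XOR 0 XOR 0 XOR 1 XOR 0 XOR 0 XOR 0 XOR 1 XOR 0 XOR 1 XOR 0 XOR 1 XOR 0 XOR 1 XOR 1 = 0

0


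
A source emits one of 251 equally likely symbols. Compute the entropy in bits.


H = log2(n) = log2(251) = 7.9715

7.9715 bits


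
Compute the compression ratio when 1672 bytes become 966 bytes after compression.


Ratio = original / compressed = 1672 / 966 = 1.7308

1.7308


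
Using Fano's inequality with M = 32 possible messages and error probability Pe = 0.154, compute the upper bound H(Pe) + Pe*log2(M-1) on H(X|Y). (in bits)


H(Pe) = -Pe*log2(Pe) - (1-Pe)*log2(1-Pe) = -0.154*log2(0.154) - 0.846*log2(0.846) = 0.415646 + 0.204115 = 0.6198. Pe*log2(M-1) = 0.154*log2(31) = 0.762946. Bound = H(Pe) + Pe*log2(M-1) = 0.415646 + 0.204115 + 0.762946 = 1.3827

1.3827 bits


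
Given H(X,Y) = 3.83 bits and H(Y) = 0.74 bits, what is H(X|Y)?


H(X|Y) = H(X,Y) - H(Y) = 3.83 - 0.74 = 3.09

3.09 bits


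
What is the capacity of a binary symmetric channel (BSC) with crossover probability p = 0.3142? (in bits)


H(p) = -p*log2(p) - (1-p)*log2(1-p) = -0.3142*log2(0.3142) - 0.6858*log2(0.6858) = 0.524791 + 0.373171 = 0.898. C = 1 - H(p) = 1 - 0.898 = 0.102

0.102 bits


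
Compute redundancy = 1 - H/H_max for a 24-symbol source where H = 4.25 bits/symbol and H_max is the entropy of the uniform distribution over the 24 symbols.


H_max = log2(K) = log2(24) = 4.585 bits/symbol. Redundancy = 1 - H/H_max = 1 - 4.25/4.585 = 1 - 0.9269 = 0.0731

0.0731


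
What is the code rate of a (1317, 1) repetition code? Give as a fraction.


Rate = k/n = 1/1317

1/1317


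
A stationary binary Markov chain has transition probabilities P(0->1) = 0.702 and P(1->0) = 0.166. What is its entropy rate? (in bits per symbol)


Stationary distribution: pi_0 = p10/(p01+p10) = 0.1912, pi_1 = 0.8088. Entropy rate H' = pi_0*H(p01) + pi_1*H(p10) = 0.1912*0.8788 + 0.8088*0.6485 = 0.6925

0.6925 bits/symbol


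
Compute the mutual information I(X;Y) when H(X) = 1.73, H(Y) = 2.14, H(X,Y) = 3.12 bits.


I(X;Y) = H(X) + H(Y) - H(X,Y) = 1.73 + 2.14 - 3.12 = 0.75

0.75 bits


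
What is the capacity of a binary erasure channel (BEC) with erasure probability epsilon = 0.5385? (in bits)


C = 1 - epsilon = 1 - 0.5385 = 0.4615

0.4615 bits


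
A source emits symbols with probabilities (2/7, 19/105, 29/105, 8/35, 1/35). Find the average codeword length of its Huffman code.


Huffman construction (repeatedly merge the two least-probable nodes; each merge adds 1 bit to every symbol beneath it): 1/35 + 19/105 = 22/105; 22/105 + 8/35 = 46/105; 29/105 + 2/7 = 59/105; 46/105 + 59/105 = 1. Resulting codeword lengths (in the order the probabilities were given): (2, 3, 2, 2, 3). L_avg = sum(p_i * l_i) = 2/7*2 + 19/105*3 + 29/105*2 + 8/35*2 + 1/35*3 = 232/105 = 2.2095

2.2095 bits


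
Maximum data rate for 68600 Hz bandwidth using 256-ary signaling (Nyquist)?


Rate = 2 * B * log2(M) = 2 * 68600 * 8.0 = 1097600.0

1097600.0 bps


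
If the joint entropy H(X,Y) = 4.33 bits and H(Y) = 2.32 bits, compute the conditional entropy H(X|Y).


H(X|Y) = H(X,Y) - H(Y) = 4.33 - 2.32 = 2.01

2.01 bits


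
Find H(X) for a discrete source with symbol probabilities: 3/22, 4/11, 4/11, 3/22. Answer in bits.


H = -sum(p_i * log2(p_i)). Terms: -(3/22)*log2(3/22) = 0.391973; -(4/11)*log2(4/11) = 0.530702; -(4/11)*log2(4/11) = 0.530702; -(3/22)*log2(3/22) = 0.391973. H = 0.391973 + 0.530702 + 0.530702 + 0.391973 = 1.8454

1.8454 bits


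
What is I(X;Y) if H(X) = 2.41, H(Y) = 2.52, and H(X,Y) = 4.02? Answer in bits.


I(X;Y) = H(X) + H(Y) - H(X,Y) = 2.41 + 2.52 - 4.02 = 0.91

0.91 bits


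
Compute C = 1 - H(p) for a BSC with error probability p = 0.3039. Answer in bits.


H(p) = -p*log2(p) - (1-p)*log2(1-p) = -0.3039*log2(0.3039) - 0.6961*log2(0.6961) = 0.522201 + 0.363805 = 0.886. C = 1 - H(p) = 1 - 0.886 = 0.114

0.114 bits


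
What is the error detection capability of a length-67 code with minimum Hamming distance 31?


Detection capability = d_min - 1 = 31 - 1 = 30

30 errors


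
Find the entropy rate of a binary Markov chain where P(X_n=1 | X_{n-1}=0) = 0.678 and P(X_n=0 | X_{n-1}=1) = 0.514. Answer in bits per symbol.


Stationary distribution: pi_0 = p10/(p01+p10) = 0.4312, pi_1 = 0.5688. Entropy rate H' = pi_0*H(p01) + pi_1*H(p10) = 0.4312*0.9065 + 0.5688*0.9994 = 0.9594

0.9594 bits/symbol


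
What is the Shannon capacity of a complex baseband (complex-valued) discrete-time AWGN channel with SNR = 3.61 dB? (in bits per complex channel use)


SNR_linear = 10^(3.61/10) = 2.2961; C = log2(1 + SNR_linear) = log2(1 + 2.2961) = 1.7208

1.7208 bits/channel use


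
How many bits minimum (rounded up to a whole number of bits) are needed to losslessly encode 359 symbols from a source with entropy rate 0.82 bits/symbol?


Minimum bits >= n * H = 359 * 0.82 = 294.38, rounded up to a whole number of bits = 295

295 bits


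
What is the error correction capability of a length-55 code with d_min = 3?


Correction capability = floor((d-1)/2) = floor((3-1)/2) = 1

1 errors


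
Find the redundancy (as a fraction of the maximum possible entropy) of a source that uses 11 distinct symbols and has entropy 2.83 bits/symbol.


H_max = log2(K) = log2(11) = 3.4594 bits/symbol. Redundancy = 1 - H/H_max = 1 - 2.83/3.4594 = 1 - 0.8181 = 0.1819

0.1819


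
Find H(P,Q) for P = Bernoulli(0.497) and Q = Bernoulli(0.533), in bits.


H(P,Q) = -p*log2(q) - (1-p)*log2(1-q). -0.497*log2(0.533) = 0.451173; -0.503*log2(0.467) = 0.552548. H(P,Q) = 0.451173 + 0.552548 = 1.0037

1.0037 bits


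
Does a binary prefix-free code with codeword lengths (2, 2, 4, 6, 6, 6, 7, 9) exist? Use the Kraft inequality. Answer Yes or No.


Kraft sum = sum(2^(-l_i)) = 0.6191, need <= 1. Result: satisfied (a binary prefix-free code with these lengths exists)

Yes


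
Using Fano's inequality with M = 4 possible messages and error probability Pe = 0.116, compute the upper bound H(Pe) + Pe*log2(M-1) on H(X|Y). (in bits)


H(Pe) = -Pe*log2(Pe) - (1-Pe)*log2(1-Pe) = -0.116*log2(0.116) - 0.884*log2(0.884) = 0.360505 + 0.157247 = 0.5178. Pe*log2(M-1) = 0.116*log2(3) = 0.183856. Bound = H(Pe) + Pe*log2(M-1) = 0.360505 + 0.157247 + 0.183856 = 0.7016

0.7016 bits


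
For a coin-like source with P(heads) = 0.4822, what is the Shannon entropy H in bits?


H = -p*log2(p) - (1-p)*log2(1-p). -0.4822*log2(0.4822) = 0.507417; -0.5178*log2(0.5178) = 0.491668. H = 0.507417 + 0.491668 = 0.9991

0.9991 bits


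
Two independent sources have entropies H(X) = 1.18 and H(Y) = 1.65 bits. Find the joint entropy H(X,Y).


For independent variables, H(X,Y) = H(X) + H(Y) = 1.18 + 1.65 = 2.83

2.83 bits


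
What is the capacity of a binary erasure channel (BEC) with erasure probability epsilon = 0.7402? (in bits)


C = 1 - epsilon = 1 - 0.7402 = 0.2598

0.2598 bits


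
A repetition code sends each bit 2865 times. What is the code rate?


Rate = k/n = 1/2865

1/2865


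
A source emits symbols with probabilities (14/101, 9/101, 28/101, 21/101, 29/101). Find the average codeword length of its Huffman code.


Huffman construction (repeatedly merge the two least-probable nodes; each merge adds 1 bit to every symbol beneath it): 9/101 + 14/101 = 23/101; 21/101 + 23/101 = 44/101; 28/101 + 29/101 = 57/101; 44/101 + 57/101 = 1. Resulting codeword lengths (in the order the probabilities were given): (3, 3, 2, 2, 2). L_avg = sum(p_i * l_i) = 14/101*3 + 9/101*3 + 28/101*2 + 21/101*2 + 29/101*2 = 225/101 = 2.2277

2.2277 bits


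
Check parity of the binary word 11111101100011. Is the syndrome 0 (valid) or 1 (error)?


Syndrome = XOR of all bits = 1 XOR 1 XOR 1 XOR 1 XOR 1 XOR 1 XOR 0 XOR 1 XOR 1 XOR 0 XOR 0 XOR 0 XOR 1 XOR 1 = 0

0


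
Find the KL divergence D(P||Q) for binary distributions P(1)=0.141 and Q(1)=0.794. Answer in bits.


KL = p*log2(p/q) + (1-p)*log2((1-p)/(1-q)) = 0.141*log2(0.141/0.794) + 0.859*log2(0.859/0.206) = 1.418

1.418 bits


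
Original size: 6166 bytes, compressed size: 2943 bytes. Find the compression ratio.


Ratio = original / compressed = 6166 / 2943 = 2.0951

2.0951


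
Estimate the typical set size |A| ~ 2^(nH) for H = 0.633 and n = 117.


log2|A_typical| = nH = 117 * 0.633 = 74.061, so |A_typical| ~ 2^74.061 = 1.971e+22

1.971e+22


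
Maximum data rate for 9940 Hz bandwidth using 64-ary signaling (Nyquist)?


Rate = 2 * B * log2(M) = 2 * 9940 * 6.0 = 119280.0

119280.0 bps


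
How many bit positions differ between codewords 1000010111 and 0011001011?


Count differing positions: ^ . ^ ^ . ^ ^ ^ . . = 6 differences

6


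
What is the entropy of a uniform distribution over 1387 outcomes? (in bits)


H = log2(n) = log2(1387) = 10.4378

10.4378 bits


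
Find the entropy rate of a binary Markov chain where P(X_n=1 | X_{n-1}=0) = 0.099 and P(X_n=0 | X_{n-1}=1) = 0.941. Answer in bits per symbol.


Stationary distribution: pi_0 = p10/(p01+p10) = 0.9048, pi_1 = 0.0952. Entropy rate H' = pi_0*H(p01) + pi_1*H(p10) = 0.9048*0.4658 + 0.0952*0.3235 = 0.4523

0.4523 bits/symbol


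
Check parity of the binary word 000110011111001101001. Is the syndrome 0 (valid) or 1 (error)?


Syndrome = XOR of all bits = 0 XOR 0 XOR 0 XOR 1 XOR 1 XOR 0 XOR 0 XOR 1 XOR 1 XOR 1 XOR 1 XOR 1 XOR 0 XOR 0 XOR 1 XOR 1 XOR 0 XOR 1 XOR 0 XOR 0 XOR 1 = 1

1


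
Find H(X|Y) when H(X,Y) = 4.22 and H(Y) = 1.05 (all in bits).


H(X|Y) = H(X,Y) - H(Y) = 4.22 - 1.05 = 3.17

3.17 bits


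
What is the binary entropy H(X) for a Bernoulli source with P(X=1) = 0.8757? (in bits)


H = -p*log2(p) - (1-p)*log2(1-p). -0.8757*log2(0.8757) = 0.167689; -0.1243*log2(0.1243) = 0.373907. H = 0.167689 + 0.373907 = 0.5416

0.5416 bits


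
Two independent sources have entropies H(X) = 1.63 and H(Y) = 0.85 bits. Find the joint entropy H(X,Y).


For independent variables, H(X,Y) = H(X) + H(Y) = 1.63 + 0.85 = 2.48

2.48 bits


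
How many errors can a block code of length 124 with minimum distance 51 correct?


Correction capability = floor((d-1)/2) = floor((51-1)/2) = 25

25 errors


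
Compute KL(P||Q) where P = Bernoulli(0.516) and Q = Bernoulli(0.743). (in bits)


KL = p*log2(p/q) + (1-p)*log2((1-p)/(1-q)) = 0.516*log2(0.516/0.743) + 0.484*log2(0.484/0.257) = 0.1706

0.1706 bits


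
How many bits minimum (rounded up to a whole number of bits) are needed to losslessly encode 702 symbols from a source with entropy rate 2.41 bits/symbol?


Minimum bits >= n * H = 702 * 2.41 = 1691.82, rounded up to a whole number of bits = 1692

1692 bits


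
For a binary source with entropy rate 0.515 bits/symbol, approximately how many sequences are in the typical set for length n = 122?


log2|A_typical| = nH = 122 * 0.515 = 62.83, so |A_typical| ~ 2^62.83 = 8.198e+18

8.198e+18


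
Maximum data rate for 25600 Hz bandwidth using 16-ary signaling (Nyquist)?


Rate = 2 * B * log2(M) = 2 * 25600 * 4.0 = 204800.0

204800.0 bps


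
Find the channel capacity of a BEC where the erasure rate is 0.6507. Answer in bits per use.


C = 1 - epsilon = 1 - 0.6507 = 0.3493

0.3493 bits


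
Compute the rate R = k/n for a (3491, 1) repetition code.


Rate = k/n = 1/3491

1/3491


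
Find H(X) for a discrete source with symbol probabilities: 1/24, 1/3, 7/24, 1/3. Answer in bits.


H = -sum(p_i * log2(p_i)). Terms: -(1/24)*log2(1/24) = 0.191040; -(1/3)*log2(1/3) = 0.528321; -(7/24)*log2(7/24) = 0.518469; -(1/3)*log2(1/3) = 0.528321. H = 0.191040 + 0.528321 + 0.518469 + 0.528321 = 1.7662

1.7662 bits


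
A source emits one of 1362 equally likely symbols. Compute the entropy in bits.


H = log2(n) = log2(1362) = 10.4115

10.4115 bits


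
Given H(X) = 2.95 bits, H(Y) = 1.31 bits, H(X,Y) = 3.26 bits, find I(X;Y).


I(X;Y) = H(X) + H(Y) - H(X,Y) = 2.95 + 1.31 - 3.26 = 1.0

1.0 bits


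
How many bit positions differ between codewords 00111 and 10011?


Count differing positions: ^ . ^ . . = 2 differences

2


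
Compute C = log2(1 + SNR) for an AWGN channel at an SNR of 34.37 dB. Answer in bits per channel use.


SNR_linear = 10^(34.37/10) = 2735.2687; C = log2(1 + SNR_linear) = log2(1 + 2735.2687) = 11.418

11.418 bits/channel use


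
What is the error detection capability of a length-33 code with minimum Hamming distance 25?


Detection capability = d_min - 1 = 25 - 1 = 24

24 errors


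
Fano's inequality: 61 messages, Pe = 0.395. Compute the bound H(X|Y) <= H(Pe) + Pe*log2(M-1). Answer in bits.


H(Pe) = -Pe*log2(Pe) - (1-Pe)*log2(1-Pe) = -0.395*log2(0.395) - 0.605*log2(0.605) = 0.529330 + 0.438621 = 0.968. Pe*log2(M-1) = 0.395*log2(60) = 2.333222. Bound = H(Pe) + Pe*log2(M-1) = 0.529330 + 0.438621 + 2.333222 = 3.3012

3.3012 bits


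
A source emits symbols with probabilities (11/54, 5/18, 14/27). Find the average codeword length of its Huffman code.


Huffman construction (repeatedly merge the two least-probable nodes; each merge adds 1 bit to every symbol beneath it): 11/54 + 5/18 = 13/27; 13/27 + 14/27 = 1. Resulting codeword lengths (in the order the probabilities were given): (2, 2, 1). L_avg = sum(p_i * l_i) = 11/54*2 + 5/18*2 + 14/27*1 = 40/27 = 1.4815

1.4815 bits
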